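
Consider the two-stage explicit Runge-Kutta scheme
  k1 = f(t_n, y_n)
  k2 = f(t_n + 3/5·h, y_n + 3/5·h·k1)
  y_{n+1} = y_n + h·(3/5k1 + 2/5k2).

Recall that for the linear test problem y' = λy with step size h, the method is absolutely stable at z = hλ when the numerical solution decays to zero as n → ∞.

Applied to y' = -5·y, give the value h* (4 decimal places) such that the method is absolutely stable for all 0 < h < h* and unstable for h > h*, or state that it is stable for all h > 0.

With y'=λy (z=hλ):
  k1=λy_n ⇒ h·k1=z·y_n;  k2=λ(1+3/5z)y_n ⇒ h·k2=z(1+3/5z)y_n
  y_{n+1}/y_n = 1 + 3/5z + 2/5z(1+3/5z) = 1 + z + 6/25z²
  R(z) = 1 + z + 6/25z².

Need |R(x)|<1, x<0.
x=-1.12: |R|=0.1811
R=1: x+6/25x²=0 ⇒ x=−25/6=-4.1667; min R=1−1/(4·6/25)=-0.0417>−1
Confirm numerically:
  x=-4.046: |R|=0.88283 <1
  x=-3.256: |R|=0.28837 <1
  x=-3.189: |R|=0.25173 <1
  x=-3.035: |R|=0.17569 <1
  x=-4.333: |R|=1.17297 >1
  x=-4.242: |R|=1.07670 >1
  x=-4.230: |R|=1.06430 >1
So |R|<1 on (-4.1667, 0).

(-4.1667,0); λ=-5 ⇒ h* = (25/6)/5 = 0.8333.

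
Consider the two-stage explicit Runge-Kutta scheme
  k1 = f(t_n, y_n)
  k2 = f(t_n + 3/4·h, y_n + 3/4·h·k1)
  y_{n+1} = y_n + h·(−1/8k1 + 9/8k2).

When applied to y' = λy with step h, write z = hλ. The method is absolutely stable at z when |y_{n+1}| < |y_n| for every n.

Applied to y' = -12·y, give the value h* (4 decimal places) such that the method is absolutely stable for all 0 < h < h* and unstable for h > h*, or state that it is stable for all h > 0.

With y'=λy (z=hλ):
  k1=λy_n ⇒ h·k1=z·y_n;  k2=λ(1+3/4z)y_n ⇒ h·k2=z(1+3/4z)y_n
  y_{n+1}/y_n = 1 − 1/8z + 9/8z(1+3/4z) = 1 + z + 27/32z²
  R(z) = 1 + z + 27/32z².

Solve |R(x)|<1 on ℝ⁻.
x=-1.12: |R|=0.9384
R=1: x+27/32x²=0 ⇒ x=−32/27=-1.1852; min R=1−1/(4·27/32)=0.7037>−1
Confirm numerically:
  x=-0.883: |R|=0.77486 <1
  x=-0.582: |R|=0.70380 <1
  x=-0.548: |R|=0.70538 <1
  x=-1.557: |R|=1.48846 >1
  x=-1.231: |R|=1.04759 >1
Interval (-1.1852, 0).

(-1.1852,0); λ=-12 ⇒ h* = (32/27)/12 = 0.0988.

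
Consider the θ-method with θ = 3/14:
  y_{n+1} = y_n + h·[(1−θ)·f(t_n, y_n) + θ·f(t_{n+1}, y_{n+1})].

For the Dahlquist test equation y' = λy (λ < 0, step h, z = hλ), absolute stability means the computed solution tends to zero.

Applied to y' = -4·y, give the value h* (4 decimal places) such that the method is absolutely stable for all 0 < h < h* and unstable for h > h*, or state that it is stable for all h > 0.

On y'=λy, z=hλ:
  y_{n+1} = y_n + z·[11/14·y_n + 3/14·y_{n+1}] ⇒ (1 − 3/14z)y_{n+1} = (1 + 11/14z)y_n
  Hence R(z) = (1 + 11/14z)/(1 − 3/14z).

Need |R(x)|<1, x<0.
x=-1.51: |R|=0.1409
R=−1: 1+11/14x = −1+3/14x ⇒ -4/7x=2 ⇒ x=2/(-4/7)=-3.5000
Confirm numerically:
  x=-3.070: |R|=0.85179 <1
  x=-2.976: |R|=0.81717 <1
  x=-2.551: |R|=0.64938 <1
  x=-1.849: |R|=0.32430 <1
  x=-3.644: |R|=1.04621 >1
  x=-3.527: |R|=1.00879 >1
Interval (-3.5000, 0).

(-3.5000,0); λ=-4 ⇒ h* = (7/2)/4 = 0.8750.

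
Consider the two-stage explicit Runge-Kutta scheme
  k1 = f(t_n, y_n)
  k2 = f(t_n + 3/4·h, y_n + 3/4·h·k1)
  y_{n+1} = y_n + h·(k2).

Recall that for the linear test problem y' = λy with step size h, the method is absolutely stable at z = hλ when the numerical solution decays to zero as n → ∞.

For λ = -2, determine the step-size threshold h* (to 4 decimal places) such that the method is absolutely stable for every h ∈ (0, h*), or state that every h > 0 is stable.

With y'=λy (z=hλ):
  k1=λy_n ⇒ h·k1=z·y_n;  k2=λ(1+3/4z)y_n ⇒ h·k2=z(1+3/4z)y_n
  y_{n+1}/y_n = 1 + z(1+3/4z) = 1 + z + 3/4z²
  Hence R(z) = 1 + z + 3/4z².

Boundary: |R(x)|=1, x<0.
x=-1.56: |R|=1.2652
R=1: x+3/4x²=0 ⇒ x=−4/3=-1.3333; min R=1−1/(4·3/4)=0.6667>−1
Confirm numerically:
  x=-1.096: |R|=0.80491 <1
  x=-1.095: |R|=0.80427 <1
  x=-0.768: |R|=0.67437 <1
  x=-0.715: |R|=0.66842 <1
  x=-1.540: |R|=1.23870 >1
  x=-1.397: |R|=1.06671 >1
  x=-1.395: |R|=1.06452 >1
Stable set (-1.3333, 0).

(-1.3333,0); λ=-2 ⇒ h* = (4/3)/2 = 0.6667.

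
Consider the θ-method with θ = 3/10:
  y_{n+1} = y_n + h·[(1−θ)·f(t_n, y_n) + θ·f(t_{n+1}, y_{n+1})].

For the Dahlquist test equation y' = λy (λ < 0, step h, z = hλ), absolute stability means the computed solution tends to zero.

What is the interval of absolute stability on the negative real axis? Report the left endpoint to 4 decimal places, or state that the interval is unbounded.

z∈(-5.0000,0).

With y'=λy (z=hλ):
  y_{n+1} = y_n + z·[7/10·y_n + 3/10·y_{n+1}] ⇒ (1 − 3/10z)y_{n+1} = (1 + 7/10z)y_n
  ⇒ R(z) = (1 + 7/10z)/(1 − 3/10z).

Need |R(x)|<1, x<0.
x=-1.45: |R|=0.0105
R=−1: 1+7/10x = −1+3/10x ⇒ -2/5x=2 ⇒ x=2/(-2/5)=-5.0000
Confirm numerically:
  x=-4.470: |R|=0.90944 <1
  x=-3.552: |R|=0.71960 <1
  x=-3.539: |R|=0.71654 <1
  x=-3.155: |R|=0.62086 <1
  x=-5.386: |R|=1.05903 >1
  x=-5.301: |R|=1.04648 >1
  x=-5.119: |R|=1.01877 >1
Stable set (-5.0000, 0).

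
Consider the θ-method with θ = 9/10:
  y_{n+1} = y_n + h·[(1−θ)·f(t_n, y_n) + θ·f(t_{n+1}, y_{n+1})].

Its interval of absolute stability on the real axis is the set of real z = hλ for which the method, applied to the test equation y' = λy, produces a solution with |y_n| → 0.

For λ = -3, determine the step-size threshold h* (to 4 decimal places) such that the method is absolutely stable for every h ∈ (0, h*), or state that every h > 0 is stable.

(−∞, 0) — no finite endpoint. Any h>0 works for λ=-3.

Set f=λy, z=hλ:
  y_{n+1} = y_n + z·[1/10·y_n + 9/10·y_{n+1}] ⇒ (1 − 9/10z)y_{n+1} = (1 + 1/10z)y_n
  R(z) = (1 + 1/10z)/(1 − 9/10z).

Solve |R(x)|<1 on ℝ⁻.
x=-1.76: |R|=0.3189
x=-2: |R|=0.2857
x=-10: |R|=0.0000
x=-100: |R|=0.0989
θ=9/10≥1/2 ⇒ |1+1/10x|<|1−9/10x| ∀x<0 ⇒ stable on all of ℝ⁻.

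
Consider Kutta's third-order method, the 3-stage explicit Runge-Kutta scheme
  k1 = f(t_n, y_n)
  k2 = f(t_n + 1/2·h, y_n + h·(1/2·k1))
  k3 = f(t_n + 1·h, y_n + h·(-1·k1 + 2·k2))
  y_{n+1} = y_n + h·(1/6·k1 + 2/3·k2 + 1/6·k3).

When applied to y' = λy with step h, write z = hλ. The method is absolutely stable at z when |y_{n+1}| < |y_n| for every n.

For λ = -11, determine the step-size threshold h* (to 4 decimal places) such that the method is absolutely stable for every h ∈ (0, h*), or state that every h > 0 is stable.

Set f=λy, z=hλ:
  order 3, 3-stage ⇒ R(z)=1+z+z^2/2+z^3/6
  (e.g. R(-1.47)=0.08103, |R|=0.08103)

Boundary: |R(x)|=1, x<0.
x=-1.47: |R|=0.0810
|R(-2.56)|=1.0794 |R(-2.01)|=0.3434 |R(-0.53)|=0.5856
Bisect:
  x_lo=-3.2406 |R|=2.6617  x_hi=-0.3708 |R|=0.6895
  mid=-1.80568 |R|=0.15667 →hi
  mid=-2.52313 |R|=1.01716 →lo
  mid=-2.16441 |R|=0.51199 →hi
  mid=-2.34377 |R|=0.74296 →hi
  mid=-2.43345 |R|=0.87430 →hi
  mid=-2.47829 |R|=0.94424 →hi
  mid=-2.50071 |R|=0.98033 →hi
  mid=-2.51192 |R|=0.99865 →hi
  mid=-2.51753 |R|=1.00788 →lo
  mid=-2.51473 |R|=1.00326 →lo
  ...
  [-2.51280,-2.51262] ⇒ x*=-2.5127
So |R|<1 on (-2.5127, 0).

(-2.5127,0); λ=-11 ⇒ h* = 0.2284.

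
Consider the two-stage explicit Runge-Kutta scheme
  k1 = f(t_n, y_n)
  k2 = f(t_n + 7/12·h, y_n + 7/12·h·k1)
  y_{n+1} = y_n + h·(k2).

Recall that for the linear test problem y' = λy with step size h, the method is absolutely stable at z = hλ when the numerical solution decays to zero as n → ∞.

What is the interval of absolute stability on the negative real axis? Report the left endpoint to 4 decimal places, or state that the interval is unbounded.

On y'=λy, z=hλ:
  k1=λy_n ⇒ h·k1=z·y_n;  k2=λ(1+7/12z)y_n ⇒ h·k2=z(1+7/12z)y_n
  y_{n+1}/y_n = 1 + z(1+7/12z) = 1 + z + 7/12z²
  Hence R(z) = 1 + z + 7/12z².

Find x<0 with |R(x)|<1.
x=-0.92: |R|=0.5737
R=1: x+7/12x²=0 ⇒ x=−12/7=-1.7143; min R=1−1/(4·7/12)=0.5714>−1
Confirm numerically:
  x=-1.142: |R|=0.61876 <1
  x=-0.825: |R|=0.57203 <1
  x=-0.763: |R|=0.57660 <1
  x=-1.939: |R|=1.25417 >1
  x=-1.869: |R|=1.16868 >1
Stable set (-1.7143, 0).

(-1.7143, 0).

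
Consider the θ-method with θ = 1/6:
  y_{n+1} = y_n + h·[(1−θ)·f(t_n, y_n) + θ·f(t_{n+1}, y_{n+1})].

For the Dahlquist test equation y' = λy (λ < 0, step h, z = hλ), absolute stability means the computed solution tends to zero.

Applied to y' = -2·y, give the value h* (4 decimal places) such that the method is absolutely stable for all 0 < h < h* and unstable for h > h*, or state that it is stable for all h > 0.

(-3.0000,0); λ=-2 ⇒ h* = (3)/2 = 1.5000.

On y'=λy, z=hλ:
  y_{n+1} = y_n + z·[5/6·y_n + 1/6·y_{n+1}] ⇒ (1 − 1/6z)y_{n+1} = (1 + 5/6z)y_n
  R(z) = (1 + 5/6z)/(1 − 1/6z).

Find x<0 with |R(x)|<1.
x=-0.34: |R|=0.6782
R=−1: 1+5/6x = −1+1/6x ⇒ -2/3x=2 ⇒ x=2/(-2/3)=-3.0000
Confirm numerically:
  x=-2.620: |R|=0.82367 <1
  x=-1.282: |R|=0.05630 <1
  x=-1.236: |R|=0.02488 <1
  x=-3.369: |R|=1.15754 >1
  x=-3.356: |R|=1.15220 >1
So |R|<1 on (-3.0000, 0).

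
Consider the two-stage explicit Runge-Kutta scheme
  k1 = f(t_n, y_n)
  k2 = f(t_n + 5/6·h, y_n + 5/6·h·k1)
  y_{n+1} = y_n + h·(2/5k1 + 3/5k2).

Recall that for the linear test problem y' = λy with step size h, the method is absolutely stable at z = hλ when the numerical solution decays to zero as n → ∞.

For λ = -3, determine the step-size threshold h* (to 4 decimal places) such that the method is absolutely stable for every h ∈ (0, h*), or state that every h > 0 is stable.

(-2.0000,0); λ=-3 ⇒ h* = (2)/3 = 0.6667.

Test eqn y'=λy, z=hλ:
  k1=λy_n ⇒ h·k1=z·y_n;  k2=λ(1+5/6z)y_n ⇒ h·k2=z(1+5/6z)y_n
  y_{n+1}/y_n = 1 + 2/5z + 3/5z(1+5/6z) = 1 + z + 1/2z²
  so R(z) = 1 + z + 1/2z².

Need |R(x)|<1, x<0.
x=-1.23: |R|=0.5264
R=1: x+1/2x²=0 ⇒ x=−2=-2.0000; min R=1−1/(4·1/2)=0.5000>−1
Confirm numerically:
  x=-1.772: |R|=0.79799 <1
  x=-1.099: |R|=0.50490 <1
  x=-0.854: |R|=0.51066 <1
  x=-2.395: |R|=1.47301 >1
  x=-2.298: |R|=1.34240 >1
  x=-2.177: |R|=1.19266 >1
Stable set (-2.0000, 0).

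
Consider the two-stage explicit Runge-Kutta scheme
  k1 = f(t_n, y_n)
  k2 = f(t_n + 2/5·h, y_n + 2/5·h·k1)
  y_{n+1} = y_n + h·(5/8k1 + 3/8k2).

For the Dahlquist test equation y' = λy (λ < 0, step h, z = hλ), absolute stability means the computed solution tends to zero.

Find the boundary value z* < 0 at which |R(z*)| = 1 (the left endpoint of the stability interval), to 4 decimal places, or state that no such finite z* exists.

left endpoint -6.6667.

On y'=λy, z=hλ:
  k1=λy_n ⇒ h·k1=z·y_n;  k2=λ(1+2/5z)y_n ⇒ h·k2=z(1+2/5z)y_n
  y_{n+1}/y_n = 1 + 5/8z + 3/8z(1+2/5z) = 1 + z + 3/20z²
  R(z) = 1 + z + 3/20z².

Boundary: |R(x)|=1, x<0.
x=-1.02: |R|=0.1361
R=1: x+3/20x²=0 ⇒ x=−20/3=-6.6667; min R=1−1/(4·3/20)=-0.6667>−1
Confirm numerically:
  x=-6.009: |R|=0.40721 <1
  x=-4.445: |R|=0.48130 <1
  x=-4.436: |R|=0.48429 <1
  x=-7.247: |R|=1.63085 >1
  x=-6.875: |R|=1.21484 >1
  x=-6.846: |R|=1.18416 >1
Stable set (-6.6667, 0).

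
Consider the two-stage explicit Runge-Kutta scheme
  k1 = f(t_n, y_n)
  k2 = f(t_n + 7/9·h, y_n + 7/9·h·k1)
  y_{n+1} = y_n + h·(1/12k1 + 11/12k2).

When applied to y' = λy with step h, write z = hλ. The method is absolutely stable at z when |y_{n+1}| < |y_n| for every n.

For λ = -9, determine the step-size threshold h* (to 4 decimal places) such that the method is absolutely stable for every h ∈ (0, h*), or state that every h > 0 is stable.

(-1.4026,0); λ=-9 ⇒ h* = (108/77)/9 = 0.1558.

Set f=λy, z=hλ:
  k1=λy_n ⇒ h·k1=z·y_n;  k2=λ(1+7/9z)y_n ⇒ h·k2=z(1+7/9z)y_n
  y_{n+1}/y_n = 1 + 1/12z + 11/12z(1+7/9z) = 1 + z + 77/108z²
  so R(z) = 1 + z + 77/108z².

Solve |R(x)|<1 on ℝ⁻.
x=-0.89: |R|=0.6747
R=1: x+77/108x²=0 ⇒ x=−108/77=-1.4026; min R=1−1/(4·77/108)=0.6494>−1
Confirm numerically:
  x=-1.339: |R|=0.93929 <1
  x=-1.303: |R|=0.90747 <1
  x=-0.860: |R|=0.66731 <1
  x=-0.583: |R|=0.65933 <1
  x=-1.910: |R|=1.69096 >1
  x=-1.850: |R|=1.59012 >1
  x=-1.495: |R|=1.09849 >1
Stable set (-1.4026, 0).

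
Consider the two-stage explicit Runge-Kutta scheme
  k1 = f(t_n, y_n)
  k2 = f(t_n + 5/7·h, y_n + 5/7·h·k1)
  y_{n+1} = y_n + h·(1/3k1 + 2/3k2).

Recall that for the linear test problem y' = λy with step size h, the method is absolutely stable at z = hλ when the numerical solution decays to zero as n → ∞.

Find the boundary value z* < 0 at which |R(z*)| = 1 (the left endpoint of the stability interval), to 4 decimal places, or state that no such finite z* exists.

Set f=λy, z=hλ:
  k1=λy_n ⇒ h·k1=z·y_n;  k2=λ(1+5/7z)y_n ⇒ h·k2=z(1+5/7z)y_n
  y_{n+1}/y_n = 1 + 1/3z + 2/3z(1+5/7z) = 1 + z + 10/21z²
  Hence R(z) = 1 + z + 10/21z².

Find x<0 with |R(x)|<1.
x=-1.05: |R|=0.4750
R=1: x+10/21x²=0 ⇒ x=−21/10=-2.1000; min R=1−1/(4·10/21)=0.4750>−1
Confirm numerically:
  x=-1.607: |R|=0.62274 <1
  x=-1.183: |R|=0.48342 <1
  x=-1.137: |R|=0.47860 <1
  x=-2.681: |R|=1.74174 >1
  x=-2.605: |R|=1.62644 >1
Stable set (-2.1000, 0).

left endpoint -2.1000.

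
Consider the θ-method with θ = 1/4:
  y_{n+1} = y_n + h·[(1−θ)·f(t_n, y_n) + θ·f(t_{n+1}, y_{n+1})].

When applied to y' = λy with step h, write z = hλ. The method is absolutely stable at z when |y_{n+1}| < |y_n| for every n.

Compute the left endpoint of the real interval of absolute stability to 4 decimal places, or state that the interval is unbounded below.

left endpoint -4.0000.

On y'=λy, z=hλ:
  y_{n+1} = y_n + z·[3/4·y_n + 1/4·y_{n+1}] ⇒ (1 − 1/4z)y_{n+1} = (1 + 3/4z)y_n
  ⇒ R(z) = (1 + 3/4z)/(1 − 1/4z).

Solve |R(x)|<1 on ℝ⁻.
x=-1.34: |R|=0.0037
R=−1: 1+3/4x = −1+1/4x ⇒ -1/2x=2 ⇒ x=2/(-1/2)=-4.0000
Confirm numerically:
  x=-2.459: |R|=0.52284 <1
  x=-2.001: |R|=0.33378 <1
  x=-1.767: |R|=0.22559 <1
  x=-4.599: |R|=1.13932 >1
  x=-4.069: |R|=1.01710 >1
Stable set (-4.0000, 0).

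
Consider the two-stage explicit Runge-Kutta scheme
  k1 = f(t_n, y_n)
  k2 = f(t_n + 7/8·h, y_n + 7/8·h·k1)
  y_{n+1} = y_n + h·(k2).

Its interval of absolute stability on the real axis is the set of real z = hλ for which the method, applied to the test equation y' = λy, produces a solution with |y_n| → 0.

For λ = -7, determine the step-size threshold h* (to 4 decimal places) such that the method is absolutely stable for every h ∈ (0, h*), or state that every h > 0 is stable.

(-1.1429,0); λ=-7 ⇒ h* = (8/7)/7 = 0.1633.

On y'=λy, z=hλ:
  k1=λy_n ⇒ h·k1=z·y_n;  k2=λ(1+7/8z)y_n ⇒ h·k2=z(1+7/8z)y_n
  y_{n+1}/y_n = 1 + z(1+7/8z) = 1 + z + 7/8z²
  R(z) = 1 + z + 7/8z².

Find x<0 with |R(x)|<1.
x=-0.33: |R|=0.7653
R=1: x+7/8x²=0 ⇒ x=−8/7=-1.1429; min R=1−1/(4·7/8)=0.7143>−1
Confirm numerically:
  x=-0.938: |R|=0.83186 <1
  x=-0.821: |R|=0.76879 <1
  x=-0.813: |R|=0.76535 <1
  x=-0.518: |R|=0.71678 <1
  x=-1.331: |R|=1.21912 >1
  x=-1.170: |R|=1.02779 >1
Interval (-1.1429, 0).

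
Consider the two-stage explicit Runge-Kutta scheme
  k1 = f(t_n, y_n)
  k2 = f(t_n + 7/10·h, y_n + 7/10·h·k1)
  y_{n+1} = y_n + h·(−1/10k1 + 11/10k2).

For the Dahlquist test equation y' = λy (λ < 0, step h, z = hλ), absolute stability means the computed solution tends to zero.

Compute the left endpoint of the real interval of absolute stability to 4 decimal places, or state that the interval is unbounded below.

On y'=λy, z=hλ:
  k1=λy_n ⇒ h·k1=z·y_n;  k2=λ(1+7/10z)y_n ⇒ h·k2=z(1+7/10z)y_n
  y_{n+1}/y_n = 1 − 1/10z + 11/10z(1+7/10z) = 1 + z + 77/100z²
  Hence R(z) = 1 + z + 77/100z².

Need |R(x)|<1, x<0.
x=-1.08: |R|=0.8181
R=1: x+77/100x²=0 ⇒ x=−100/77=-1.2987; min R=1−1/(4·77/100)=0.6753>−1
Confirm numerically:
  x=-1.081: |R|=0.81879 <1
  x=-0.700: |R|=0.67730 <1
  x=-0.591: |R|=0.67795 <1
  x=-0.554: |R|=0.68233 <1
  x=-1.745: |R|=1.59967 >1
  x=-1.701: |R|=1.52692 >1
So |R|<1 on (-1.2987, 0).

z* = -1.2987.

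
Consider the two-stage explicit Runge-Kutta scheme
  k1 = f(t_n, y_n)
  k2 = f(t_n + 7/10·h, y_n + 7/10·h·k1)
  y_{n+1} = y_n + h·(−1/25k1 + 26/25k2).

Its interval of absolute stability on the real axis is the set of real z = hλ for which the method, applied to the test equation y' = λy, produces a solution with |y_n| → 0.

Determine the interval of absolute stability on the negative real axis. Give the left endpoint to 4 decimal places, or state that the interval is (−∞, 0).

Test eqn y'=λy, z=hλ:
  k1=λy_n ⇒ h·k1=z·y_n;  k2=λ(1+7/10z)y_n ⇒ h·k2=z(1+7/10z)y_n
  y_{n+1}/y_n = 1 − 1/25z + 26/25z(1+7/10z) = 1 + z + 91/125z²
  R(z) = 1 + z + 91/125z².

Need |R(x)|<1, x<0.
x=-0.51: |R|=0.6794
R=1: x+91/125x²=0 ⇒ x=−125/91=-1.3736; min R=1−1/(4·91/125)=0.6566>−1
Confirm numerically:
  x=-1.055: |R|=0.75528 <1
  x=-0.997: |R|=0.72664 <1
  x=-0.883: |R|=0.68461 <1
  x=-0.882: |R|=0.68433 <1
  x=-1.690: |R|=1.38924 >1
  x=-1.423: |R|=1.05115 >1
Interval (-1.3736, 0).

z∈(-1.3736,0).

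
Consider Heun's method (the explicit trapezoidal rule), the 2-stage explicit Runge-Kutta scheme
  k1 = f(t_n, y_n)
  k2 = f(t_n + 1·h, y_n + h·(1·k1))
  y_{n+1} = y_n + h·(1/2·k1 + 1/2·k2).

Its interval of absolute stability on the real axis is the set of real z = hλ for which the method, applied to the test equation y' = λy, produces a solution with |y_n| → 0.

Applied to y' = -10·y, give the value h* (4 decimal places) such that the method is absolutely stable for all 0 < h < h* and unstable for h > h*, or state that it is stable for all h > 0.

(-2.0000,0); λ=-10 ⇒ h* = 0.2000.

Test eqn y'=λy, z=hλ:
  order 2, 2-stage ⇒ R(z)=1+z+z^2/2
  (e.g. R(-1.16)=0.51280, |R|=0.51280)

Boundary: |R(x)|=1, x<0.
x=-1.16: |R|=0.5128
|R(-2.09)|=1.0940 |R(-1.48)|=0.6152 |R(-0.68)|=0.5512
Bisect:
  x_lo=-2.6185 |R|=1.8097  x_hi=-0.1672 |R|=0.8468
  mid=-1.39285 |R|=0.57716 →hi
  mid=-2.00566 |R|=1.00568 →lo
  mid=-1.69925 |R|=0.74448 →hi
  mid=-1.85246 |R|=0.86334 →hi
  mid=-1.92906 |R|=0.93158 →hi
  mid=-1.96736 |R|=0.96789 →hi
  mid=-1.98651 |R|=0.98660 →hi
  mid=-1.99609 |R|=0.99610 →hi
  ...
  [-2.00013,-1.99998] ⇒ x*=-2.0000
So |R|<1 on (-2.0000, 0).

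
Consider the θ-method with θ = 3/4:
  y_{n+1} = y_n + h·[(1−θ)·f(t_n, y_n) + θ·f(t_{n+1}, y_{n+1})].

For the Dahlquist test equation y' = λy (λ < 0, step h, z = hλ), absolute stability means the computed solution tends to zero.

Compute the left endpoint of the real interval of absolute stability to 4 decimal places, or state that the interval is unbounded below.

(−∞, 0) — no finite endpoint.

Set f=λy, z=hλ:
  y_{n+1} = y_n + z·[1/4·y_n + 3/4·y_{n+1}] ⇒ (1 − 3/4z)y_{n+1} = (1 + 1/4z)y_n
  so R(z) = (1 + 1/4z)/(1 − 3/4z).

Find x<0 with |R(x)|<1.
x=-0.36: |R|=0.7165
x=-2: |R|=0.2000
x=-10: |R|=0.1765
x=-100: |R|=0.3158
θ=3/4≥1/2 ⇒ |1+1/4x|<|1−3/4x| ∀x<0 ⇒ interval (−∞,0).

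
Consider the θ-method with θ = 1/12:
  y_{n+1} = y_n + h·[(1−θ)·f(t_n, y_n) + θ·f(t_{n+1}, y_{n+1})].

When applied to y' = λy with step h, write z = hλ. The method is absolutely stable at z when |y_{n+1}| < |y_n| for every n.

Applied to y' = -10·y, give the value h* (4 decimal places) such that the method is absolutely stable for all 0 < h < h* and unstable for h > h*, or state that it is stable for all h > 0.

With y'=λy (z=hλ):
  y_{n+1} = y_n + z·[11/12·y_n + 1/12·y_{n+1}] ⇒ (1 − 1/12z)y_{n+1} = (1 + 11/12z)y_n
  Hence R(z) = (1 + 11/12z)/(1 − 1/12z).

Boundary: |R(x)|=1, x<0.
x=-1.7: |R|=0.4891
R=−1: 1+11/12x = −1+1/12x ⇒ -5/6x=2 ⇒ x=2/(-5/6)=-2.4000
Confirm numerically:
  x=-1.286: |R|=0.16152 <1
  x=-1.254: |R|=0.13536 <1
  x=-1.056: |R|=0.02941 <1
  x=-2.791: |R|=1.26435 >1
  x=-2.661: |R|=1.17802 >1
Stable set (-2.4000, 0).

(-2.4000,0); λ=-10 ⇒ h* = (12/5)/10 = 0.2400.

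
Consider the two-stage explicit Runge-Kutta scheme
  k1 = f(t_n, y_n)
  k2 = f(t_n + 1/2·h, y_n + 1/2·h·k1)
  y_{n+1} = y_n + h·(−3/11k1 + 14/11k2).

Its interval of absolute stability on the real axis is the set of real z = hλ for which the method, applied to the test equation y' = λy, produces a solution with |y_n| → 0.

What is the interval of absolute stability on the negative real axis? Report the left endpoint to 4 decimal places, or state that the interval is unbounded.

On y'=λy, z=hλ:
  k1=λy_n ⇒ h·k1=z·y_n;  k2=λ(1+1/2z)y_n ⇒ h·k2=z(1+1/2z)y_n
  y_{n+1}/y_n = 1 − 3/11z + 14/11z(1+1/2z) = 1 + z + 7/11z²
  Hence R(z) = 1 + z + 7/11z².

Find x<0 with |R(x)|<1.
x=-1.68: |R|=1.1161
R=1: x+7/11x²=0 ⇒ x=−11/7=-1.5714; min R=1−1/(4·7/11)=0.6071>−1
Confirm numerically:
  x=-1.509: |R|=0.94005 <1
  x=-1.294: |R|=0.77155 <1
  x=-1.248: |R|=0.74314 <1
  x=-0.988: |R|=0.63318 <1
  x=-2.082: |R|=1.67646 >1
  x=-1.967: |R|=1.49515 >1
  x=-1.949: |R|=1.46829 >1
Stable set (-1.5714, 0).

z∈(-1.5714,0).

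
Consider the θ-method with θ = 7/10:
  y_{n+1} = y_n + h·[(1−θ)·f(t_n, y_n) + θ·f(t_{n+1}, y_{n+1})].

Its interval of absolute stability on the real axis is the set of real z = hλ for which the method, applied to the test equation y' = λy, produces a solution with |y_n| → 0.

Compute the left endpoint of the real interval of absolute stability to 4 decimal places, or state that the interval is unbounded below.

Set f=λy, z=hλ:
  y_{n+1} = y_n + z·[3/10·y_n + 7/10·y_{n+1}] ⇒ (1 − 7/10z)y_{n+1} = (1 + 3/10z)y_n
  so R(z) = (1 + 3/10z)/(1 − 7/10z).

Boundary: |R(x)|=1, x<0.
x=-1.46: |R|=0.2779
x=-2: |R|=0.1667
x=-10: |R|=0.2500
x=-100: |R|=0.4085
θ=7/10≥1/2 ⇒ |1+3/10x|<|1−7/10x| ∀x<0 ⇒ unbounded interval.

interval (−∞, 0).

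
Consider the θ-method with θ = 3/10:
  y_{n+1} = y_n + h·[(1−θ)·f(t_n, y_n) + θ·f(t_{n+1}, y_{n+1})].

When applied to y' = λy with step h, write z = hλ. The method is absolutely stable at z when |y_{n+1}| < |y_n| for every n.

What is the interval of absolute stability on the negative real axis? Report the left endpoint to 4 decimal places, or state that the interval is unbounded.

Set f=λy, z=hλ:
  y_{n+1} = y_n + z·[7/10·y_n + 3/10·y_{n+1}] ⇒ (1 − 3/10z)y_{n+1} = (1 + 7/10z)y_n
  ⇒ R(z) = (1 + 7/10z)/(1 − 3/10z).

Need |R(x)|<1, x<0.
x=-0.49: |R|=0.5728
R=−1: 1+7/10x = −1+3/10x ⇒ -2/5x=2 ⇒ x=2/(-2/5)=-5.0000
Confirm numerically:
  x=-4.400: |R|=0.89655 <1
  x=-3.171: |R|=0.62507 <1
  x=-2.629: |R|=0.46978 <1
  x=-5.402: |R|=1.06136 >1
  x=-5.167: |R|=1.02620 >1
  x=-5.054: |R|=1.00858 >1
So |R|<1 on (-5.0000, 0).

z∈(-5.0000,0).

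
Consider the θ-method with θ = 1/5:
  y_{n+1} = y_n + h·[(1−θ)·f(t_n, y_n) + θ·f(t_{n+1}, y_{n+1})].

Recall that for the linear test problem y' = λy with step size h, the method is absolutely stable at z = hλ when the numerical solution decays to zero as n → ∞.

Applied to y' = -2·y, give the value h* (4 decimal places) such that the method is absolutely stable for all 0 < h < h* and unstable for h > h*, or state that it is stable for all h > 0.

On y'=λy, z=hλ:
  y_{n+1} = y_n + z·[4/5·y_n + 1/5·y_{n+1}] ⇒ (1 − 1/5z)y_{n+1} = (1 + 4/5z)y_n
  R(z) = (1 + 4/5z)/(1 − 1/5z).

Need |R(x)|<1, x<0.
x=-0.54: |R|=0.5126
R=−1: 1+4/5x = −1+1/5x ⇒ -3/5x=2 ⇒ x=2/(-3/5)=-3.3333
Confirm numerically:
  x=-1.757: |R|=0.30013 <1
  x=-1.513: |R|=0.16152 <1
  x=-1.483: |R|=0.14376 <1
  x=-3.739: |R|=1.13926 >1
  x=-3.650: |R|=1.10983 >1
  x=-3.566: |R|=1.08148 >1
Stable set (-3.3333, 0).

(-3.3333,0); λ=-2 ⇒ h* = (10/3)/2 = 1.6667.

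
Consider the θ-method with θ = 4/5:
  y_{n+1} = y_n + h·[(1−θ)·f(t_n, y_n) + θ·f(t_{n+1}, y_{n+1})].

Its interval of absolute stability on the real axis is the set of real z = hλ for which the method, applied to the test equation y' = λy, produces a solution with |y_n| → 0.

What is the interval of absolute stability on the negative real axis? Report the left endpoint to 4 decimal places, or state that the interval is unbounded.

interval (−∞, 0).

Set f=λy, z=hλ:
  y_{n+1} = y_n + z·[1/5·y_n + 4/5·y_{n+1}] ⇒ (1 − 4/5z)y_{n+1} = (1 + 1/5z)y_n
  ⇒ R(z) = (1 + 1/5z)/(1 − 4/5z).

Need |R(x)|<1, x<0.
x=-1.35: |R|=0.3510
x=-2: |R|=0.2308
x=-10: |R|=0.1111
x=-100: |R|=0.2346
θ=4/5≥1/2 ⇒ |1+1/5x|<|1−4/5x| ∀x<0 ⇒ interval (−∞,0).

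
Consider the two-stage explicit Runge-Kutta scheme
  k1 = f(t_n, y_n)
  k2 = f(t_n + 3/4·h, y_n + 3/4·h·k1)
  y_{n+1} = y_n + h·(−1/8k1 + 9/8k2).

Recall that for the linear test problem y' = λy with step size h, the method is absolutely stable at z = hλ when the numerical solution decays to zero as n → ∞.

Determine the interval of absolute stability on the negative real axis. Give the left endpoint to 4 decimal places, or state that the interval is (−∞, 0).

(-1.1852, 0).

Test eqn y'=λy, z=hλ:
  k1=λy_n ⇒ h·k1=z·y_n;  k2=λ(1+3/4z)y_n ⇒ h·k2=z(1+3/4z)y_n
  y_{n+1}/y_n = 1 − 1/8z + 9/8z(1+3/4z) = 1 + z + 27/32z²
  R(z) = 1 + z + 27/32z².

Boundary: |R(x)|=1, x<0.
x=-1.42: |R|=1.2813
R=1: x+27/32x²=0 ⇒ x=−32/27=-1.1852; min R=1−1/(4·27/32)=0.7037>−1
Confirm numerically:
  x=-1.156: |R|=0.97153 <1
  x=-1.124: |R|=0.94197 <1
  x=-0.856: |R|=0.76225 <1
  x=-0.529: |R|=0.70712 <1
  x=-1.681: |R|=1.70324 >1
  x=-1.571: |R|=1.51141 >1
  x=-1.423: |R|=1.28553 >1
Interval (-1.1852, 0).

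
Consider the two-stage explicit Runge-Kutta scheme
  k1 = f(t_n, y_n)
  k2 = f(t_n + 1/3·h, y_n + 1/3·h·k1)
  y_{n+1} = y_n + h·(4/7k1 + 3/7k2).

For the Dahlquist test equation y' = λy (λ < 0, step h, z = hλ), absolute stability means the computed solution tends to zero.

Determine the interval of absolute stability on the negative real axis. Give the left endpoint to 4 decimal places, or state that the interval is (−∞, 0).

On y'=λy, z=hλ:
  k1=λy_n ⇒ h·k1=z·y_n;  k2=λ(1+1/3z)y_n ⇒ h·k2=z(1+1/3z)y_n
  y_{n+1}/y_n = 1 + 4/7z + 3/7z(1+1/3z) = 1 + z + 1/7z²
  Hence R(z) = 1 + z + 1/7z².

Need |R(x)|<1, x<0.
x=-1.69: |R|=0.2820
R=1: x+1/7x²=0 ⇒ x=−7=-7.0000; min R=1−1/(4·1/7)=-0.7500>−1
Confirm numerically:
  x=-6.889: |R|=0.89076 <1
  x=-5.670: |R|=0.07730 <1
  x=-4.673: |R|=0.55344 <1
  x=-3.158: |R|=0.73329 <1
  x=-7.124: |R|=1.12620 >1
  x=-7.063: |R|=1.06357 >1
Stable set (-7.0000, 0).

(-7.0000, 0).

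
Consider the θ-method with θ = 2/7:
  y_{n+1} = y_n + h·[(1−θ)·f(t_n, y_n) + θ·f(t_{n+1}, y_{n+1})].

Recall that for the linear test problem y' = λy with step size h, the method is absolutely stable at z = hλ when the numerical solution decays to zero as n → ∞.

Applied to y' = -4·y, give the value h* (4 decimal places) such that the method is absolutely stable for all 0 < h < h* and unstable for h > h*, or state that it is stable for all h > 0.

With y'=λy (z=hλ):
  y_{n+1} = y_n + z·[5/7·y_n + 2/7·y_{n+1}] ⇒ (1 − 2/7z)y_{n+1} = (1 + 5/7z)y_n
  Hence R(z) = (1 + 5/7z)/(1 − 2/7z).

Need |R(x)|<1, x<0.
x=-0.9: |R|=0.2841
R=−1: 1+5/7x = −1+2/7x ⇒ -3/7x=2 ⇒ x=2/(-3/7)=-4.6667
Confirm numerically:
  x=-3.544: |R|=0.76093 <1
  x=-2.329: |R|=0.39844 <1
  x=-2.247: |R|=0.36845 <1
  x=-5.263: |R|=1.10208 >1
  x=-4.773: |R|=1.01928 >1
Interval (-4.6667, 0).

(-4.6667,0); λ=-4 ⇒ h* = (14/3)/4 = 1.1667.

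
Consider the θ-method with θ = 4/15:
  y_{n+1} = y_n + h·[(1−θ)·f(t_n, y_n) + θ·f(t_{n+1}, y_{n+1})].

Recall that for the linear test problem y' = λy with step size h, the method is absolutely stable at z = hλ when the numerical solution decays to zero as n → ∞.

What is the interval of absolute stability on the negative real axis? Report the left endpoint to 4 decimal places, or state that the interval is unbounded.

(-4.2857, 0).

On y'=λy, z=hλ:
  y_{n+1} = y_n + z·[11/15·y_n + 4/15·y_{n+1}] ⇒ (1 − 4/15z)y_{n+1} = (1 + 11/15z)y_n
  Hence R(z) = (1 + 11/15z)/(1 − 4/15z).

Find x<0 with |R(x)|<1.
x=-1: |R|=0.2105
R=−1: 1+11/15x = −1+4/15x ⇒ -7/15x=2 ⇒ x=2/(-7/15)=-4.2857
Confirm numerically:
  x=-2.983: |R|=0.66141 <1
  x=-2.966: |R|=0.65612 <1
  x=-2.684: |R|=0.56435 <1
  x=-4.592: |R|=1.06425 >1
  x=-4.548: |R|=1.05531 >1
So |R|<1 on (-4.2857, 0).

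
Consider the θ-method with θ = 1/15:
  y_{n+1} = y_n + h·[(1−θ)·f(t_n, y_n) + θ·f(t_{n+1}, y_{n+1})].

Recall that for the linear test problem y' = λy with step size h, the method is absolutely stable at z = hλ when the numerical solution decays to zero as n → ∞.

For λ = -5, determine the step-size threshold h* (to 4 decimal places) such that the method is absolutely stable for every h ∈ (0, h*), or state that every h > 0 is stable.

(-2.3077,0); λ=-5 ⇒ h* = (30/13)/5 = 0.4615.

On y'=λy, z=hλ:
  y_{n+1} = y_n + z·[14/15·y_n + 1/15·y_{n+1}] ⇒ (1 − 1/15z)y_{n+1} = (1 + 14/15z)y_n
  so R(z) = (1 + 14/15z)/(1 − 1/15z).

Find x<0 with |R(x)|<1.
x=-0.37: |R|=0.6389
R=−1: 1+14/15x = −1+1/15x ⇒ -13/15x=2 ⇒ x=2/(-13/15)=-2.3077
Confirm numerically:
  x=-2.027: |R|=0.78569 <1
  x=-1.785: |R|=0.59517 <1
  x=-1.219: |R|=0.12738 <1
  x=-2.905: |R|=1.43368 >1
  x=-2.710: |R|=1.29531 >1
  x=-2.421: |R|=1.08455 >1
So |R|<1 on (-2.3077, 0).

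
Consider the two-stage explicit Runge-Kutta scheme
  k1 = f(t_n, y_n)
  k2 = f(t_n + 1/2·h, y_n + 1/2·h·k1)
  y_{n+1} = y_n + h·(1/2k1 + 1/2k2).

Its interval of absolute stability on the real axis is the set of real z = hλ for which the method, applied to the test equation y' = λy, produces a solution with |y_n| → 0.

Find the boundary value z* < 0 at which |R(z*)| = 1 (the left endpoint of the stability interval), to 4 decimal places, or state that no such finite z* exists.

With y'=λy (z=hλ):
  k1=λy_n ⇒ h·k1=z·y_n;  k2=λ(1+1/2z)y_n ⇒ h·k2=z(1+1/2z)y_n
  y_{n+1}/y_n = 1 + 1/2z + 1/2z(1+1/2z) = 1 + z + 1/4z²
  ⇒ R(z) = 1 + z + 1/4z².

Solve |R(x)|<1 on ℝ⁻.
x=-0.31: |R|=0.7140
R=1: x+1/4x²=0 ⇒ x=−4=-4.0000; min R=1−1/(4·1/4)=0.0000>−1
Confirm numerically:
  x=-3.268: |R|=0.40196 <1
  x=-2.705: |R|=0.12426 <1
  x=-2.632: |R|=0.09986 <1
  x=-2.432: |R|=0.04666 <1
  x=-4.592: |R|=1.67962 >1
  x=-4.456: |R|=1.50798 >1
  x=-4.293: |R|=1.31446 >1
Stable set (-4.0000, 0).

left endpoint -4.0000.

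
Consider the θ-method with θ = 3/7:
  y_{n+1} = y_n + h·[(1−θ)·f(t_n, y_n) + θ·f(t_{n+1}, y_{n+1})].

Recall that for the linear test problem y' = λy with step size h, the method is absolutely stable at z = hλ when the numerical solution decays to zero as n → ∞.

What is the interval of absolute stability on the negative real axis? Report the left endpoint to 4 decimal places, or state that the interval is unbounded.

z∈(-14.0000,0).

Test eqn y'=λy, z=hλ:
  y_{n+1} = y_n + z·[4/7·y_n + 3/7·y_{n+1}] ⇒ (1 − 3/7z)y_{n+1} = (1 + 4/7z)y_n
  Hence R(z) = (1 + 4/7z)/(1 − 3/7z).

Solve |R(x)|<1 on ℝ⁻.
x=-1.39: |R|=0.1289
R=−1: 1+4/7x = −1+3/7x ⇒ -1/7x=2 ⇒ x=2/(-1/7)=-14.0000
Confirm numerically:
  x=-10.452: |R|=0.90750 <1
  x=-6.315: |R|=0.70380 <1
  x=-5.759: |R|=0.66054 <1
  x=-14.583: |R|=1.01149 >1
  x=-14.423: |R|=1.00841 >1
  x=-14.378: |R|=1.00754 >1
Stable set (-14.0000, 0).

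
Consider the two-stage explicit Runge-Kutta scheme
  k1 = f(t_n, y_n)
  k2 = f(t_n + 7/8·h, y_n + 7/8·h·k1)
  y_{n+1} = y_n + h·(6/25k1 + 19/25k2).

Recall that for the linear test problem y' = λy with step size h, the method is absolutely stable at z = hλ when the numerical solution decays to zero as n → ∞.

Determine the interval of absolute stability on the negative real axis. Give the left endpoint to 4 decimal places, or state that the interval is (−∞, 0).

(-1.5038, 0).

With y'=λy (z=hλ):
  k1=λy_n ⇒ h·k1=z·y_n;  k2=λ(1+7/8z)y_n ⇒ h·k2=z(1+7/8z)y_n
  y_{n+1}/y_n = 1 + 6/25z + 19/25z(1+7/8z) = 1 + z + 133/200z²
  ⇒ R(z) = 1 + z + 133/200z².

Solve |R(x)|<1 on ℝ⁻.
x=-0.5: |R|=0.6663
R=1: x+133/200x²=0 ⇒ x=−200/133=-1.5038; min R=1−1/(4·133/200)=0.6241>−1
Confirm numerically:
  x=-1.459: |R|=0.95657 <1
  x=-1.025: |R|=0.67367 <1
  x=-0.917: |R|=0.64219 <1
  x=-0.913: |R|=0.64132 <1
  x=-2.065: |R|=1.77071 >1
  x=-1.667: |R|=1.18096 >1
  x=-1.623: |R|=1.12870 >1
Stable set (-1.5038, 0).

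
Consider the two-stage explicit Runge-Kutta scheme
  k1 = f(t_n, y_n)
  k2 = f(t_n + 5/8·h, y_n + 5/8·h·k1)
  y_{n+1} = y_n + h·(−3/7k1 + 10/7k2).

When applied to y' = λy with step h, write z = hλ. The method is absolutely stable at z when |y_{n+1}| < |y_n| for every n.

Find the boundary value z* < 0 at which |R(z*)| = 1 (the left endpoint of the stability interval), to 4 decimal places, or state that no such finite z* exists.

left endpoint -1.1200.

On y'=λy, z=hλ:
  k1=λy_n ⇒ h·k1=z·y_n;  k2=λ(1+5/8z)y_n ⇒ h·k2=z(1+5/8z)y_n
  y_{n+1}/y_n = 1 − 3/7z + 10/7z(1+5/8z) = 1 + z + 25/28z²
  ⇒ R(z) = 1 + z + 25/28z².

Solve |R(x)|<1 on ℝ⁻.
x=-0.6: |R|=0.7214
R=1: x+25/28x²=0 ⇒ x=−28/25=-1.1200; min R=1−1/(4·25/28)=0.7200>−1
Confirm numerically:
  x=-1.064: |R|=0.94680 <1
  x=-0.956: |R|=0.86001 <1
  x=-0.740: |R|=0.74893 <1
  x=-1.564: |R|=1.62001 >1
  x=-1.481: |R|=1.47736 >1
  x=-1.439: |R|=1.40986 >1
So |R|<1 on (-1.1200, 0).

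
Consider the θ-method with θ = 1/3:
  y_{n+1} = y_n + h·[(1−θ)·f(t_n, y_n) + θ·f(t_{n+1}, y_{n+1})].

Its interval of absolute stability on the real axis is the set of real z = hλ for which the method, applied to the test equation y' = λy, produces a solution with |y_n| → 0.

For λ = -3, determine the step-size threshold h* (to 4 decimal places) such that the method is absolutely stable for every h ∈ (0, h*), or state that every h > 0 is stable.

Set f=λy, z=hλ:
  y_{n+1} = y_n + z·[2/3·y_n + 1/3·y_{n+1}] ⇒ (1 − 1/3z)y_{n+1} = (1 + 2/3z)y_n
  R(z) = (1 + 2/3z)/(1 − 1/3z).

Need |R(x)|<1, x<0.
x=-1.16: |R|=0.1635
R=−1: 1+2/3x = −1+1/3x ⇒ -1/3x=2 ⇒ x=2/(-1/3)=-6.0000
Confirm numerically:
  x=-5.142: |R|=0.89462 <1
  x=-4.061: |R|=0.72539 <1
  x=-3.133: |R|=0.53253 <1
  x=-6.486: |R|=1.05123 >1
  x=-6.206: |R|=1.02238 >1
Stable set (-6.0000, 0).

(-6.0000,0); λ=-3 ⇒ h* = (6)/3 = 2.0000.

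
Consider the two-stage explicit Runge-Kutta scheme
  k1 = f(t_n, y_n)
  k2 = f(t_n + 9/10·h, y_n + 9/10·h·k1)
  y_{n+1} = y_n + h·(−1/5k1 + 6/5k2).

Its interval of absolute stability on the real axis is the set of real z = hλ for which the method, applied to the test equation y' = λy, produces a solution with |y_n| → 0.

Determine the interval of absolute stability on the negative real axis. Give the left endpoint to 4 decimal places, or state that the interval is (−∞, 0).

z∈(-0.9259,0).

With y'=λy (z=hλ):
  k1=λy_n ⇒ h·k1=z·y_n;  k2=λ(1+9/10z)y_n ⇒ h·k2=z(1+9/10z)y_n
  y_{n+1}/y_n = 1 − 1/5z + 6/5z(1+9/10z) = 1 + z + 27/25z²
  Hence R(z) = 1 + z + 27/25z².

Boundary: |R(x)|=1, x<0.
x=-0.86: |R|=0.9388
R=1: x+27/25x²=0 ⇒ x=−25/27=-0.9259; min R=1−1/(4·27/25)=0.7685>−1
Confirm numerically:
  x=-0.803: |R|=0.89339 <1
  x=-0.550: |R|=0.77670 <1
  x=-0.394: |R|=0.77365 <1
  x=-1.200: |R|=1.35520 >1
  x=-1.196: |R|=1.34885 >1
Interval (-0.9259, 0).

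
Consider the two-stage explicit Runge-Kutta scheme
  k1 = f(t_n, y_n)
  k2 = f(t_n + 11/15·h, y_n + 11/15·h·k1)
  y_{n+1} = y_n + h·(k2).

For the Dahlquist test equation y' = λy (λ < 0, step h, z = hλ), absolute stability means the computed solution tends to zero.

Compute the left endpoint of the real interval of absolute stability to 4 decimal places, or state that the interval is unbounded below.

z* = -1.3636.

Test eqn y'=λy, z=hλ:
  k1=λy_n ⇒ h·k1=z·y_n;  k2=λ(1+11/15z)y_n ⇒ h·k2=z(1+11/15z)y_n
  y_{n+1}/y_n = 1 + z(1+11/15z) = 1 + z + 11/15z²
  Hence R(z) = 1 + z + 11/15z².

Boundary: |R(x)|=1, x<0.
x=-1.31: |R|=0.9485
R=1: x+11/15x²=0 ⇒ x=−15/11=-1.3636; min R=1−1/(4·11/15)=0.6591>−1
Confirm numerically:
  x=-1.187: |R|=0.84624 <1
  x=-1.129: |R|=0.80574 <1
  x=-0.859: |R|=0.68211 <1
  x=-0.559: |R|=0.67015 <1
  x=-1.915: |R|=1.77430 >1
  x=-1.699: |R|=1.41784 >1
So |R|<1 on (-1.3636, 0).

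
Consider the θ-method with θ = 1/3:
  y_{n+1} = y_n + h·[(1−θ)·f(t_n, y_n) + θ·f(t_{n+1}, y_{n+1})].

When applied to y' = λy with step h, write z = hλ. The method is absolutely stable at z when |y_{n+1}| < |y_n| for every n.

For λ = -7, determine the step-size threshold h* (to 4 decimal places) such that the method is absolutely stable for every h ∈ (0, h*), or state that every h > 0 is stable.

(-6.0000,0); λ=-7 ⇒ h* = (6)/7 = 0.8571.

Test eqn y'=λy, z=hλ:
  y_{n+1} = y_n + z·[2/3·y_n + 1/3·y_{n+1}] ⇒ (1 − 1/3z)y_{n+1} = (1 + 2/3z)y_n
  Hence R(z) = (1 + 2/3z)/(1 − 1/3z).

Find x<0 with |R(x)|<1.
x=-1.29: |R|=0.0979
R=−1: 1+2/3x = −1+1/3x ⇒ -1/3x=2 ⇒ x=2/(-1/3)=-6.0000
Confirm numerically:
  x=-4.268: |R|=0.76170 <1
  x=-3.873: |R|=0.69053 <1
  x=-3.633: |R|=0.64315 <1
  x=-2.743: |R|=0.43287 <1
  x=-6.552: |R|=1.05779 >1
  x=-6.384: |R|=1.04092 >1
  x=-6.187: |R|=1.02035 >1
So |R|<1 on (-6.0000, 0).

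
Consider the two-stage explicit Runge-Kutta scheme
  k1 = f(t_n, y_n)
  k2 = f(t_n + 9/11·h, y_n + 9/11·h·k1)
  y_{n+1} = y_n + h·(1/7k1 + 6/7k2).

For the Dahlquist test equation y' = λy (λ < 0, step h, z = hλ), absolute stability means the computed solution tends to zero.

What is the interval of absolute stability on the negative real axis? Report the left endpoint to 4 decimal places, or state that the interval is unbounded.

(-1.4259, 0).

Set f=λy, z=hλ:
  k1=λy_n ⇒ h·k1=z·y_n;  k2=λ(1+9/11z)y_n ⇒ h·k2=z(1+9/11z)y_n
  y_{n+1}/y_n = 1 + 1/7z + 6/7z(1+9/11z) = 1 + z + 54/77z²
  Hence R(z) = 1 + z + 54/77z².

Find x<0 with |R(x)|<1.
x=-0.85: |R|=0.6567
R=1: x+54/77x²=0 ⇒ x=−77/54=-1.4259; min R=1−1/(4·54/77)=0.6435>−1
Confirm numerically:
  x=-1.336: |R|=0.91575 <1
  x=-1.299: |R|=0.88437 <1
  x=-0.662: |R|=0.64534 <1
  x=-1.786: |R|=1.45100 >1
  x=-1.562: |R|=1.14906 >1
Interval (-1.4259, 0).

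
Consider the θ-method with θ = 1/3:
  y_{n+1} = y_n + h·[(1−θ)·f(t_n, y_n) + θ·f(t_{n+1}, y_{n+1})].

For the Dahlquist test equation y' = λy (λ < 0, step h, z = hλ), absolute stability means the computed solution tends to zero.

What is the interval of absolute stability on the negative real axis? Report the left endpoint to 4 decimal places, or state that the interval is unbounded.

With y'=λy (z=hλ):
  y_{n+1} = y_n + z·[2/3·y_n + 1/3·y_{n+1}] ⇒ (1 − 1/3z)y_{n+1} = (1 + 2/3z)y_n
  R(z) = (1 + 2/3z)/(1 − 1/3z).

Solve |R(x)|<1 on ℝ⁻.
x=-0.7: |R|=0.4324
R=−1: 1+2/3x = −1+1/3x ⇒ -1/3x=2 ⇒ x=2/(-1/3)=-6.0000
Confirm numerically:
  x=-5.699: |R|=0.96540 <1
  x=-5.172: |R|=0.89868 <1
  x=-3.810: |R|=0.67841 <1
  x=-6.492: |R|=1.05183 >1
  x=-6.367: |R|=1.03918 >1
So |R|<1 on (-6.0000, 0).

(-6.0000, 0).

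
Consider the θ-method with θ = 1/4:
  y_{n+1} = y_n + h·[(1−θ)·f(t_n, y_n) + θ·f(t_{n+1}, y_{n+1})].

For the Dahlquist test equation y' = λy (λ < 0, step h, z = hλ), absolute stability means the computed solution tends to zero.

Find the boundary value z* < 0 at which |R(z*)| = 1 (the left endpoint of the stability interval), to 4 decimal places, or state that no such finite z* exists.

Test eqn y'=λy, z=hλ:
  y_{n+1} = y_n + z·[3/4·y_n + 1/4·y_{n+1}] ⇒ (1 − 1/4z)y_{n+1} = (1 + 3/4z)y_n
  ⇒ R(z) = (1 + 3/4z)/(1 − 1/4z).

Boundary: |R(x)|=1, x<0.
x=-1.42: |R|=0.0480
R=−1: 1+3/4x = −1+1/4x ⇒ -1/2x=2 ⇒ x=2/(-1/2)=-4.0000
Confirm numerically:
  x=-3.208: |R|=0.78024 <1
  x=-2.666: |R|=0.59976 <1
  x=-2.641: |R|=0.59072 <1
  x=-4.424: |R|=1.10066 >1
  x=-4.084: |R|=1.02078 >1
Stable set (-4.0000, 0).

left endpoint -4.0000.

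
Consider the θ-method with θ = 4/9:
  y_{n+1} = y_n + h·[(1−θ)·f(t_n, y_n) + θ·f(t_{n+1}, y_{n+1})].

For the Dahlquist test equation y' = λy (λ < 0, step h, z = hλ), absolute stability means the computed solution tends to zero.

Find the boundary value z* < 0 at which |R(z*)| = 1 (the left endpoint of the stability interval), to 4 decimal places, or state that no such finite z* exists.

With y'=λy (z=hλ):
  y_{n+1} = y_n + z·[5/9·y_n + 4/9·y_{n+1}] ⇒ (1 − 4/9z)y_{n+1} = (1 + 5/9z)y_n
  ⇒ R(z) = (1 + 5/9z)/(1 − 4/9z).

Solve |R(x)|<1 on ℝ⁻.
x=-0.8: |R|=0.4098
R=−1: 1+5/9x = −1+4/9x ⇒ -1/9x=2 ⇒ x=2/(-1/9)=-18.0000
Confirm numerically:
  x=-14.917: |R|=0.95510 <1
  x=-14.019: |R|=0.93883 <1
  x=-11.466: |R|=0.88091 <1
  x=-18.598: |R|=1.00717 >1
  x=-18.582: |R|=1.00698 >1
  x=-18.135: |R|=1.00166 >1
So |R|<1 on (-18.0000, 0).

z* = -18.0000.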